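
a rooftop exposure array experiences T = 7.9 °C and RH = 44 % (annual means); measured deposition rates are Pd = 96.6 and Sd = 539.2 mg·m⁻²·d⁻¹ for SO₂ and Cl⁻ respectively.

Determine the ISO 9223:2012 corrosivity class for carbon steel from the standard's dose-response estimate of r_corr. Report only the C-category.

C4

carbon steel: temperature factor f = +0.150·(-2.1) = -0.3150
  SO₂ term: 1.77·96.6^0.52·exp(0.02·44-0.3150) = 33.54
  Sd branch = 0.102·Sd^0.62·e^(0.033·RH+0.04·T) = 29.52 μm/a
  r_corr = 33.54 + 29.52 = 63.06 μm/a
63.1 μm/a falls in (50, 80] for carbon steel → category C4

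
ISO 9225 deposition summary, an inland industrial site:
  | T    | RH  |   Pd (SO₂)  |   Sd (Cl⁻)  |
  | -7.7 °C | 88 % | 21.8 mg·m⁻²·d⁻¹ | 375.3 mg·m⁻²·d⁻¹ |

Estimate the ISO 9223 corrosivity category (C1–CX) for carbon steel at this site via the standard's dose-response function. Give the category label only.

carbon steel: T≤10 °C ⇒ hinge +0.150·(-7.7−10) = -2.6550
  SO₂ term: 1.77·21.8^0.52·exp(0.02·88-2.6550) = 3.592
  Cl⁻ term: 0.102·375.3^0.62·exp(0.033·88+0.04·-7.7) = 53.97
  sum: 3.592 + 53.97 → r_corr = 57.56 μm/a
Category bounds: 50…80 μm/a bracket r_corr ⇒ C4

C4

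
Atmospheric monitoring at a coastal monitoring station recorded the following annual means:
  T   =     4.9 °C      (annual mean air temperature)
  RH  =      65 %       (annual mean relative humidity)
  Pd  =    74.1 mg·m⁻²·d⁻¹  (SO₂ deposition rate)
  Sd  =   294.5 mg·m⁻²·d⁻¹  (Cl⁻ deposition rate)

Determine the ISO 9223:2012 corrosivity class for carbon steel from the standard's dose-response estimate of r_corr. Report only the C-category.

C4

carbon steel: f(T) = +0.150·(T−10) [T≤10 °C] = -0.7650
  Pd branch = 1.77·Pd^0.52·e^(0.02·RH+f) = 28.35 μm/a
  Sd branch = 0.102·Sd^0.62·e^(0.033·RH+0.04·T) = 35.98 μm/a
  r_corr = 28.35 + 35.98 = 64.34 μm/a
64.3 μm/a falls in (50, 80] for carbon steel → category C4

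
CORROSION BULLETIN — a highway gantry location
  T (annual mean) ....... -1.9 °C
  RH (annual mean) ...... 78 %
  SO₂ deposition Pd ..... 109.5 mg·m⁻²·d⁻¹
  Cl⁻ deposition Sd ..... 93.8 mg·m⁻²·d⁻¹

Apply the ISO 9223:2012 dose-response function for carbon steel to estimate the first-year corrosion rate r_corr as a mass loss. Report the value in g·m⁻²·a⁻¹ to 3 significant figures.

carbon steel: f(T) = +0.150·(T−10) [T≤10 °C] = -1.7850
  Pd branch = 1.77·Pd^0.52·e^(0.02·RH+f) = 16.25 μm/a
  Sd branch = 0.102·Sd^0.62·e^(0.033·RH+0.04·T) = 20.71 μm/a
  sum: 16.25 + 20.71 → r_corr = 36.96 μm/a
Convert to mass loss: 36.96 μm/a × 7.85 g/cm³ = 290.1 g·m⁻²·a⁻¹

r_corr = 290 g·m⁻²·a⁻¹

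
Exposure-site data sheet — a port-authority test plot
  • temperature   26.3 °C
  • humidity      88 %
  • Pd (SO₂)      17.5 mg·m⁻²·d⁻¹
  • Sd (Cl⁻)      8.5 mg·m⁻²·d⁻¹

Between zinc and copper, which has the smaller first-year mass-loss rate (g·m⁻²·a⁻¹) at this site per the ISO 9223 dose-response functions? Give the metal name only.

zinc: f(T) = -0.071·(T−10) [T>10 °C] = -1.1573
  SO₂ term: 0.0129·17.5^0.44·exp(0.046·88-1.1573) = 0.8184
  Sd branch = 0.0175·Sd^0.57·e^(0.008·RH+0.085·T) = 1.121 μm/a
  sum: 0.8184 + 1.121 → r_corr = 1.939 μm/a
  mass loss = 1.939 μm/a × 7.14 g/cm³ = 13.84 g·m⁻²·a⁻¹
copper: T>10 °C ⇒ hinge -0.080·(26.3−10) = -1.3040
  Pd branch = 0.0053·Pd^0.26·e^(0.059·RH+f) = 0.5445 μm/a
  Sd branch = 0.01025·Sd^0.27·e^(0.036·RH+0.049·T) = 1.575 μm/a
  sum: 0.5445 + 1.575 → r_corr = 2.119 μm/a
  mass loss = 2.119 μm/a × 8.96 g/cm³ = 18.99 g·m⁻²·a⁻¹
Ordering by g·m⁻²·a⁻¹: copper (19) > zinc (13.8)

zinc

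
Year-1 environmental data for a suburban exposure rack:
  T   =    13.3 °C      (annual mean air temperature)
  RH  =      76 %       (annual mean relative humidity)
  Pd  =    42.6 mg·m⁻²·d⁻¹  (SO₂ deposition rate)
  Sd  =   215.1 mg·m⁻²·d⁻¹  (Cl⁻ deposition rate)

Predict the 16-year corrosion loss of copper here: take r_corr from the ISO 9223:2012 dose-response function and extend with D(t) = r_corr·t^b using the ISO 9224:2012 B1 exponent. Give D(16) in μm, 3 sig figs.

copper: temperature factor f = -0.080·(3.3) = -0.2640
  Pd branch = 0.0053·Pd^0.26·e^(0.059·RH+f) = 0.9564 μm/a
  Cl⁻ term: 0.01025·215.1^0.27·exp(0.036·76+0.049·13.3) = 1.294
  r_corr = 0.9564 + 1.294 = 2.25 μm/a
Long-term exponent b (ISO 9224 Table 2, B1) = 0.667
  D(16) = 2.25 × 16^0.667 = 2.25 × 6.355 = 14.3 μm

D(16) = 14.3 μm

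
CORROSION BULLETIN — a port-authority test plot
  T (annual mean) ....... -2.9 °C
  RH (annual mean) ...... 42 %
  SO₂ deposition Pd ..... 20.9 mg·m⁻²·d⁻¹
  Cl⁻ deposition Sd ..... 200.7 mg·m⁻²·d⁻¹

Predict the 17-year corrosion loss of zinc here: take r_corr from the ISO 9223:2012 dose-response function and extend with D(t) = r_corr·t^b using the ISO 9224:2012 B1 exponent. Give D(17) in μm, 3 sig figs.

zinc: f(T) = +0.038·(T−10) [T≤10 °C] = -0.4902
  SO₂ term: 0.0129·20.9^0.44·exp(0.046·42-0.4902) = 0.2078
  Sd branch = 0.0175·Sd^0.57·e^(0.008·RH+0.085·T) = 0.393 μm/a
  sum: 0.2078 + 0.393 → r_corr = 0.6008 μm/a
ISO 9224: D(t) = r_corr · t^b with b = 0.813 (zinc, B1)
  D(17) = 0.6008 × 17^0.813 = 0.6008 × 10.01 = 6.012 μm

D(17) = 6.01 μm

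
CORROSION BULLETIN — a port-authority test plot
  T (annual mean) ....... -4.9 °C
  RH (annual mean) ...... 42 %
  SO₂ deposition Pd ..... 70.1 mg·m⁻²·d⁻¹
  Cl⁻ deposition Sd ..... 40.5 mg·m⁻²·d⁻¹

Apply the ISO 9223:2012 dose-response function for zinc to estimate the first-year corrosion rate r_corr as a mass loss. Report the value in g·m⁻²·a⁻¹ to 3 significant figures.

zinc: T≤10 °C ⇒ hinge +0.038·(-4.9−10) = -0.5662
  SO₂ term: 0.0129·70.1^0.44·exp(0.046·42-0.5662) = 0.328
  Cl⁻ term: 0.0175·40.5^0.57·exp(0.008·42+0.085·-4.9) = 0.1331
  r_corr = 0.328 + 0.1331 = 0.4611 μm/a
Convert to mass loss: 0.4611 μm/a × 7.14 g/cm³ = 3.293 g·m⁻²·a⁻¹

r_corr = 3.29 g·m⁻²·a⁻¹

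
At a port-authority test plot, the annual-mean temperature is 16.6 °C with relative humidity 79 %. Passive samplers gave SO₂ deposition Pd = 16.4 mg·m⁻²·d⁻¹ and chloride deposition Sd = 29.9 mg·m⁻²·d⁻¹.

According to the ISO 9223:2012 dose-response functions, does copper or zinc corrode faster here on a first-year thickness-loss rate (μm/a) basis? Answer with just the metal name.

copper: T>10 °C ⇒ hinge -0.080·(16.6−10) = -0.5280
  Pd branch = 0.0053·Pd^0.26·e^(0.059·RH+f) = 0.684 μm/a
  Cl⁻ term: 0.01025·29.9^0.27·exp(0.036·79+0.049·16.6) = 0.9944
  sum: 0.684 + 0.9944 → r_corr = 1.678 μm/a
zinc: f(T) = -0.071·(T−10) [T>10 °C] = -0.4686
  SO₂ term: 0.0129·16.4^0.44·exp(0.046·79-0.4686) = 1.047
  Sd branch = 0.0175·Sd^0.57·e^(0.008·RH+0.085·T) = 0.9363 μm/a
  sum: 1.047 + 0.9363 → r_corr = 1.983 μm/a
Ordering by μm/a: zinc (1.98) > copper (1.68)

zinc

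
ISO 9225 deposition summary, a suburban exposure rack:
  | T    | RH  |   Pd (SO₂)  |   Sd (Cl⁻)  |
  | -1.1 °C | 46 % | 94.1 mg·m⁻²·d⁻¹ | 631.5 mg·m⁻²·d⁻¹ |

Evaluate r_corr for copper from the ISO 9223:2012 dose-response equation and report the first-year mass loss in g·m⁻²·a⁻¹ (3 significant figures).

copper: f(T) = +0.126·(T−10) [T≤10 °C] = -1.3986
  SO₂ term: 0.0053·94.1^0.26·exp(0.059·46-1.3986) = 0.06437
  Cl⁻ term: 0.01025·631.5^0.27·exp(0.036·46+0.049·-1.1) = 0.2901
  sum: 0.06437 + 0.2901 → r_corr = 0.3545 μm/a
Convert to mass loss: 0.3545 μm/a × 8.96 g/cm³ = 3.176 g·m⁻²·a⁻¹

r_corr = 3.18 g·m⁻²·a⁻¹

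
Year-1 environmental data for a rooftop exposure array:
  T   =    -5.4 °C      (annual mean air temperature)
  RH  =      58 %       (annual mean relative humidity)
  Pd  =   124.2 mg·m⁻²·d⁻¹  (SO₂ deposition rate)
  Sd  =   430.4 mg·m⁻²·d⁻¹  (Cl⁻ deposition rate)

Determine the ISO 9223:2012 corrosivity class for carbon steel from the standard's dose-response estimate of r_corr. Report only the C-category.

C3

carbon steel: f(T) = +0.150·(T−10) [T≤10 °C] = -2.3100
  Pd branch = 1.77·Pd^0.52·e^(0.02·RH+f) = 6.878 μm/a
  Sd branch = 0.102·Sd^0.62·e^(0.033·RH+0.04·T) = 23.93 μm/a
  r_corr = 6.878 + 23.93 = 30.81 μm/a
Category bounds: 25…50 μm/a bracket r_corr ⇒ C3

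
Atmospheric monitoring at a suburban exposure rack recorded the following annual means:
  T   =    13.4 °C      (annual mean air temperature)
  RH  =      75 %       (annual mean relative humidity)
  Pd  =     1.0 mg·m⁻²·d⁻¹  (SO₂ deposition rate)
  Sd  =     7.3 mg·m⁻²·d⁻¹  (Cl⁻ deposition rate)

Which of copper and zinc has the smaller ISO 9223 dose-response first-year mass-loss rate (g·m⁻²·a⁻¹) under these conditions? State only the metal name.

zinc

copper: f(T) = -0.080·(T−10) [T>10 °C] = -0.2720
  sulphur-dioxide contribution → 0.3372 μm/a
  chloride contribution → 0.503 μm/a
  total first-year rate 0.8402 μm/a
  mass loss = 0.8402 μm/a × 8.96 g/cm³ = 7.528 g·m⁻²·a⁻¹
zinc: f(T) = -0.071·(T−10) [T>10 °C] = -0.2414
  sulphur-dioxide contribution → 0.3192 μm/a
  chloride contribution → 0.3093 μm/a
  total first-year rate 0.6285 μm/a
  mass loss = 0.6285 μm/a × 7.14 g/cm³ = 4.487 g·m⁻²·a⁻¹
Ordering by g·m⁻²·a⁻¹: copper (7.53) > zinc (4.49)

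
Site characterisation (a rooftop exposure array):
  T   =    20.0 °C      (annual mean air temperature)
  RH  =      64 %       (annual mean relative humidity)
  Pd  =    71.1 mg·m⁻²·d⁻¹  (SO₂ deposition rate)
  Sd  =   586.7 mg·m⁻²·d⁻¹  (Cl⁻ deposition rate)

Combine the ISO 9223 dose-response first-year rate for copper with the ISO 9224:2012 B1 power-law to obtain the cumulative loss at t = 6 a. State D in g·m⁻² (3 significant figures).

copper: T>10 °C ⇒ hinge -0.080·(20.0−10) = -0.8000
  sulphur-dioxide contribution → 0.3149 μm/a
  chloride contribution → 1.529 μm/a
  ⇒ r_corr(copper) = 1.844 μm/a
ISO 9224: D(t) = r_corr · t^b with b = 0.667 (copper, B1)
  D(6) = 1.844 × 6^0.667 = 1.844 × 3.304 = 6.092 μm
  Mass loss = 6.092 μm × 8.96 g/cm³ = 54.59 g·m⁻²

D(6) = 54.6 g·m⁻²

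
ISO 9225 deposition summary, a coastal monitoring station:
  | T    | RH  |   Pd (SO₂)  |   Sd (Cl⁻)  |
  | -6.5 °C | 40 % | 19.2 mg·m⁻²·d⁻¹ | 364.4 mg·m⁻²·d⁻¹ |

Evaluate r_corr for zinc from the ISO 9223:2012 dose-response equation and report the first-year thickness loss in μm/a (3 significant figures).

zinc: temperature factor f = +0.038·(-16.5) = -0.6270
  SO₂ term: 0.0129·19.2^0.44·exp(0.046·40-0.6270) = 0.1592
  Sd branch = 0.0175·Sd^0.57·e^(0.008·RH+0.085·T) = 0.4001 μm/a
  sum: 0.1592 + 0.4001 → r_corr = 0.5593 μm/a

r_corr = 0.559 μm/a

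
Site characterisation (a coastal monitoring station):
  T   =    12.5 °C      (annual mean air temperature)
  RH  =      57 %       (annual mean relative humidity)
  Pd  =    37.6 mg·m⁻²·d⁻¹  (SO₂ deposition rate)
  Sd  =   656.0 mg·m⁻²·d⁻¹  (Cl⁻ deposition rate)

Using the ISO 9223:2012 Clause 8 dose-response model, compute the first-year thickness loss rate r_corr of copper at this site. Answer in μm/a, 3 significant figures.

copper: temperature factor f = -0.080·(2.5) = -0.2000
  Pd branch = 0.0053·Pd^0.26·e^(0.059·RH+f) = 0.3217 μm/a
  Sd branch = 0.01025·Sd^0.27·e^(0.036·RH+0.049·T) = 0.8481 μm/a
  sum: 0.3217 + 0.8481 → r_corr = 1.17 μm/a

r_corr = 1.17 μm/a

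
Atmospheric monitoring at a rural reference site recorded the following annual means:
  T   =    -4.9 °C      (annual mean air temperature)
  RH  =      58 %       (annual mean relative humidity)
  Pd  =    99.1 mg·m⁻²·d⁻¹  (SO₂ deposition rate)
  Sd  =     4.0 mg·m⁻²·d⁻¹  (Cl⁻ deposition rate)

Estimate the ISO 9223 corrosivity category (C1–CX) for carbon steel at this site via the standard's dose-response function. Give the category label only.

carbon steel: T≤10 °C ⇒ hinge +0.150·(-4.9−10) = -2.2350
  Pd branch = 1.77·Pd^0.52·e^(0.02·RH+f) = 6.593 μm/a
  Sd branch = 0.102·Sd^0.62·e^(0.033·RH+0.04·T) = 1.343 μm/a
  r_corr = 6.593 + 1.343 = 7.935 μm/a
Category bounds: 1.3…25 μm/a bracket r_corr ⇒ C2

C2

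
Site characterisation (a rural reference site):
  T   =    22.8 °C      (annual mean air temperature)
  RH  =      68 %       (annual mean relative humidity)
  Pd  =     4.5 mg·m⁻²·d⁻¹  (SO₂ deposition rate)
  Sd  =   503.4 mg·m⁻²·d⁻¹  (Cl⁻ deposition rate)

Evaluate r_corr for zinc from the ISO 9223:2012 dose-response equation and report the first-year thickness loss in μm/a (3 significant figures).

zinc: temperature factor f = -0.071·(12.8) = -0.9088
  SO₂ term: 0.0129·4.5^0.44·exp(0.046·68-0.9088) = 0.23
  Cl⁻ term: 0.0175·503.4^0.57·exp(0.008·68+0.085·22.8) = 7.262
  r_corr = 0.23 + 7.262 = 7.492 μm/a

r_corr = 7.49 μm/a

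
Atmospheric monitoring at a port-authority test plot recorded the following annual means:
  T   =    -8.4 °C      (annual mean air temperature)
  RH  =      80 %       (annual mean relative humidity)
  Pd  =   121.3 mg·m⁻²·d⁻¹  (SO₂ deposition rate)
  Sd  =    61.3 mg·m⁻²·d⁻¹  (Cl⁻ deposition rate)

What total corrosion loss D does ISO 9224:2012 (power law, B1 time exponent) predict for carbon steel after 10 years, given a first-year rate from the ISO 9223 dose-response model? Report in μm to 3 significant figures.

carbon steel: temperature factor f = +0.150·(-18.4) = -2.7600
  SO₂ term: 1.77·121.3^0.52·exp(0.02·80-2.7600) = 6.727
  Cl⁻ term: 0.102·61.3^0.62·exp(0.033·80+0.04·-8.4) = 13.11
  r_corr = 6.727 + 13.11 = 19.83 μm/a
ISO 9224: D(t) = r_corr · t^b with b = 0.523 (carbon steel, B1)
  D(10) = 19.83 × 10^0.523 = 19.83 × 3.334 = 66.12 μm

D(10) = 66.1 μm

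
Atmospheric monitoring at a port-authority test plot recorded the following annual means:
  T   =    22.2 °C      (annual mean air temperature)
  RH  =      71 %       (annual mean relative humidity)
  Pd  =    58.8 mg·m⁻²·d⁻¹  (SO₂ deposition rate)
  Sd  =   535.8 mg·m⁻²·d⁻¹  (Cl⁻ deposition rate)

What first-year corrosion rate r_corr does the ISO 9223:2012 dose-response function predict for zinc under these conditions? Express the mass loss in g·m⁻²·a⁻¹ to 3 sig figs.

zinc: f(T) = -0.071·(T−10) [T>10 °C] = -0.8662
  SO₂ term: 0.0129·58.8^0.44·exp(0.046·71-0.8662) = 0.8538
  Cl⁻ term: 0.0175·535.8^0.57·exp(0.008·71+0.085·22.2) = 7.324
  sum: 0.8538 + 7.324 → r_corr = 8.178 μm/a
Convert to mass loss: 8.178 μm/a × 7.14 g/cm³ = 58.39 g·m⁻²·a⁻¹

r_corr = 58.4 g·m⁻²·a⁻¹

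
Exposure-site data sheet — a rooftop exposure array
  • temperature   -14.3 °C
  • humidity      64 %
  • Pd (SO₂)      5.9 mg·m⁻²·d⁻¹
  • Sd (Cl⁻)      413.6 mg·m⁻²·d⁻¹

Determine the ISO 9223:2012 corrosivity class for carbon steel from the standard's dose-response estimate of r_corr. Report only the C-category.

C2

carbon steel: temperature factor f = +0.150·(-24.3) = -3.6450
  Pd branch = 1.77·Pd^0.52·e^(0.02·RH+f) = 0.4185 μm/a
  Sd branch = 0.102·Sd^0.62·e^(0.033·RH+0.04·T) = 19.94 μm/a
  r_corr = 0.4185 + 19.94 = 20.36 μm/a
20.4 μm/a falls in (1.3, 25] for carbon steel → category C2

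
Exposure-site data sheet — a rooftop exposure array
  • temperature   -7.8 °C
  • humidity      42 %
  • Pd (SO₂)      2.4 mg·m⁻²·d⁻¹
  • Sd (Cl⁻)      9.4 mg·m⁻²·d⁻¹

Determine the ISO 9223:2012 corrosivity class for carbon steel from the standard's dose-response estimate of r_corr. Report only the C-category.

carbon steel: temperature factor f = +0.150·(-17.8) = -2.6700
  Pd branch = 1.77·Pd^0.52·e^(0.02·RH+f) = 0.4476 μm/a
  Cl⁻ term: 0.102·9.4^0.62·exp(0.033·42+0.04·-7.8) = 1.198
  sum: 0.4476 + 1.198 → r_corr = 1.645 μm/a
1.65 μm/a falls in (1.3, 25] for carbon steel → category C2

C2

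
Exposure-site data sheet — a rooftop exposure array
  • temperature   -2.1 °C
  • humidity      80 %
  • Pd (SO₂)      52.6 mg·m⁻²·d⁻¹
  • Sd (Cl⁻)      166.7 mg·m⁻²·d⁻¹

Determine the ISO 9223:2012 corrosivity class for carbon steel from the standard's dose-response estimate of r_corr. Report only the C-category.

C3

carbon steel: f(T) = +0.150·(T−10) [T≤10 °C] = -1.8150
  Pd branch = 1.77·Pd^0.52·e^(0.02·RH+f) = 11.21 μm/a
  Cl⁻ term: 0.102·166.7^0.62·exp(0.033·80+0.04·-2.1) = 31.35
  r_corr = 11.21 + 31.35 = 42.56 μm/a
Category bounds: 25…50 μm/a bracket r_corr ⇒ C3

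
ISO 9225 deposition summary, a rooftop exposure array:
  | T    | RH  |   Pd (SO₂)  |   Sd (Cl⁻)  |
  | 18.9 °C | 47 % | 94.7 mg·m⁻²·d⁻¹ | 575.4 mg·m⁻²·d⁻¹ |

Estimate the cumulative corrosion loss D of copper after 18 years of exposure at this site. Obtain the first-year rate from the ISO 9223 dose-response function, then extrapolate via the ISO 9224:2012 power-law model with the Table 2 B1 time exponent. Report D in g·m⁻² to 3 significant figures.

D(18) = 56.5 g·m⁻²

copper: f(T) = -0.080·(T−10) [T>10 °C] = -0.7120
  sulphur-dioxide contribution → 0.1359 μm/a
  chloride contribution → 0.7815 μm/a
  ⇒ r_corr(copper) = 0.9174 μm/a
ISO 9224: D(t) = r_corr · t^b with b = 0.667 (copper, B1)
  D(18) = 0.9174 × 18^0.667 = 0.9174 × 6.875 = 6.307 μm
  Mass loss = 6.307 μm × 8.96 g/cm³ = 56.51 g·m⁻²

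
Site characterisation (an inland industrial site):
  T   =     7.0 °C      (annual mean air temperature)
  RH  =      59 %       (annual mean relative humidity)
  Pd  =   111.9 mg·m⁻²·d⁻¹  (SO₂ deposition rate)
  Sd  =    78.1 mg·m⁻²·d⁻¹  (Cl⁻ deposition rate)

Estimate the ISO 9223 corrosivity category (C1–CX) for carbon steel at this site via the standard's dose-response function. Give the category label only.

C4

carbon steel: f(T) = +0.150·(T−10) [T≤10 °C] = -0.4500
  sulphur-dioxide contribution → 42.7 μm/a
  chloride contribution → 14.1 μm/a
  ⇒ r_corr(carbon steel) = 56.8 μm/a
ISO 9223 Table 2 (carbon steel): 50 < 56.8 ≤ 80 μm/a ⇒ C4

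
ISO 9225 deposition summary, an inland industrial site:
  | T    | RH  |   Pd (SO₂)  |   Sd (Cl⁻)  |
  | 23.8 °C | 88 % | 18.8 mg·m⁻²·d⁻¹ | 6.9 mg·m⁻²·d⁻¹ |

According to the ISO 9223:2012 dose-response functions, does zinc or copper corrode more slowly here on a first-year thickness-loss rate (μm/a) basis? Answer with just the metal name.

zinc

zinc: T>10 °C ⇒ hinge -0.071·(23.8−10) = -0.9798
  sulphur-dioxide contribution → 1.009 μm/a
  chloride contribution → 0.8045 μm/a
  ⇒ r_corr(zinc) = 1.813 μm/a
copper: f(T) = -0.080·(T−10) [T>10 °C] = -1.1040
  sulphur-dioxide contribution → 0.6776 μm/a
  chloride contribution → 1.317 μm/a
  ⇒ r_corr(copper) = 1.994 μm/a
Ordering by μm/a: copper (1.99) > zinc (1.81)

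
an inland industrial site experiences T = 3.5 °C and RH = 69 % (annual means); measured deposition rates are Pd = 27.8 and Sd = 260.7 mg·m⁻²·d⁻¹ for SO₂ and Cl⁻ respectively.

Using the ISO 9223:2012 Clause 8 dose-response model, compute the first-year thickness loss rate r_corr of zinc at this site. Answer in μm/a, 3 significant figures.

r_corr = 2.02 μm/a

zinc: f(T) = +0.038·(T−10) [T≤10 °C] = -0.2470
  Pd branch = 0.0129·Pd^0.44·e^(0.046·RH+f) = 1.04 μm/a
  Sd branch = 0.0175·Sd^0.57·e^(0.008·RH+0.085·T) = 0.9754 μm/a
  r_corr = 1.04 + 0.9754 = 2.016 μm/a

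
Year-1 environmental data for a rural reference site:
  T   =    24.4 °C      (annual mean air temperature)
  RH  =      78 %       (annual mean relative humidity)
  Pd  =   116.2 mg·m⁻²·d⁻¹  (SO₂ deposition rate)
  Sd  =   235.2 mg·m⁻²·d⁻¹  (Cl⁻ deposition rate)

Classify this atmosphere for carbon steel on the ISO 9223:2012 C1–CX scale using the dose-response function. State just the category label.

C5

carbon steel: temperature factor f = -0.054·(14.4) = -0.7776
  Pd branch = 1.77·Pd^0.52·e^(0.02·RH+f) = 45.89 μm/a
  Cl⁻ term: 0.102·235.2^0.62·exp(0.033·78+0.04·24.4) = 104.9
  r_corr = 45.89 + 104.9 = 150.8 μm/a
Category bounds: 80…200 μm/a bracket r_corr ⇒ C5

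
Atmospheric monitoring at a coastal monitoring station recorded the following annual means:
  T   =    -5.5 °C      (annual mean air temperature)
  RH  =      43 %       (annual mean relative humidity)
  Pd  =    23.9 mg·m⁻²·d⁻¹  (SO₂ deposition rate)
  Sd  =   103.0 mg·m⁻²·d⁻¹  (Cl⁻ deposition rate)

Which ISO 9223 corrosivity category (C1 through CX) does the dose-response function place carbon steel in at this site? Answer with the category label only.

C2

carbon steel: f(T) = +0.150·(T−10) [T≤10 °C] = -2.3250
  SO₂ term: 1.77·23.9^0.52·exp(0.02·43-2.3250) = 2.131
  Sd branch = 0.102·Sd^0.62·e^(0.033·RH+0.04·T) = 5.988 μm/a
  r_corr = 2.131 + 5.988 = 8.119 μm/a
8.12 μm/a falls in (1.3, 25] for carbon steel → category C2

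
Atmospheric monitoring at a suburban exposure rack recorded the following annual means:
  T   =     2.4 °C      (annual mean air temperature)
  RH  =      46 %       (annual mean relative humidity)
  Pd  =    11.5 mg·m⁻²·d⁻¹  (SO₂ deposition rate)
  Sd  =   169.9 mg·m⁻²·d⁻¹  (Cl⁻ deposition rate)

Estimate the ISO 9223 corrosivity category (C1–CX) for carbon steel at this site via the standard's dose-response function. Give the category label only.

C2

carbon steel: T≤10 °C ⇒ hinge +0.150·(2.4−10) = -1.1400
  SO₂ term: 1.77·11.5^0.52·exp(0.02·46-1.1400) = 5.058
  Sd branch = 0.102·Sd^0.62·e^(0.033·RH+0.04·T) = 12.37 μm/a
  sum: 5.058 + 12.37 → r_corr = 17.43 μm/a
17.4 μm/a falls in (1.3, 25] for carbon steel → category C2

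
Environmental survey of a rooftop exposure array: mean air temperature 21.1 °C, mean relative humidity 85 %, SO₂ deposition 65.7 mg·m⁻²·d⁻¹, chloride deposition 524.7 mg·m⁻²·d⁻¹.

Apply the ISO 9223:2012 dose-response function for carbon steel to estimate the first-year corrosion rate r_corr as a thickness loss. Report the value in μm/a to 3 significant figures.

carbon steel: temperature factor f = -0.054·(11.1) = -0.5994
  SO₂ term: 1.77·65.7^0.52·exp(0.02·85-0.5994) = 46.89
  Sd branch = 0.102·Sd^0.62·e^(0.033·RH+0.04·T) = 190.4 μm/a
  sum: 46.89 + 190.4 → r_corr = 237.3 μm/a

r_corr = 237 μm/a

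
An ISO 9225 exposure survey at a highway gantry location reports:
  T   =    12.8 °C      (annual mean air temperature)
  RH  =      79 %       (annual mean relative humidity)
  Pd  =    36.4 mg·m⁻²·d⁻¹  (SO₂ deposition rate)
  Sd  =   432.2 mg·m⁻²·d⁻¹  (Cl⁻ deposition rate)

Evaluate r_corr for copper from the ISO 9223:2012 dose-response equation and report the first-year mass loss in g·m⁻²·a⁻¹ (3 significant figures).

copper: T>10 °C ⇒ hinge -0.080·(12.8−10) = -0.2240
  Pd branch = 0.0053·Pd^0.26·e^(0.059·RH+f) = 1.141 μm/a
  Sd branch = 0.01025·Sd^0.27·e^(0.036·RH+0.049·T) = 1.698 μm/a
  sum: 1.141 + 1.698 → r_corr = 2.838 μm/a
Convert to mass loss: 2.838 μm/a × 8.96 g/cm³ = 25.43 g·m⁻²·a⁻¹

r_corr = 25.4 g·m⁻²·a⁻¹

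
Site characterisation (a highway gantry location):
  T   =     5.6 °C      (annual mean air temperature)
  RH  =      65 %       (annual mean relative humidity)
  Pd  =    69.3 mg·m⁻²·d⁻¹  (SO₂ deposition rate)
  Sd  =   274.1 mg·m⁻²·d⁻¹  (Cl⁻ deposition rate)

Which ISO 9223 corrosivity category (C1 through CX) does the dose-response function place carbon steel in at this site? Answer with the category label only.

C4

carbon steel: f(T) = +0.150·(T−10) [T≤10 °C] = -0.6600
  Pd branch = 1.77·Pd^0.52·e^(0.02·RH+f) = 30.42 μm/a
  Cl⁻ term: 0.102·274.1^0.62·exp(0.033·65+0.04·5.6) = 35.4
  r_corr = 30.42 + 35.4 = 65.81 μm/a
65.8 μm/a falls in (50, 80] for carbon steel → category C4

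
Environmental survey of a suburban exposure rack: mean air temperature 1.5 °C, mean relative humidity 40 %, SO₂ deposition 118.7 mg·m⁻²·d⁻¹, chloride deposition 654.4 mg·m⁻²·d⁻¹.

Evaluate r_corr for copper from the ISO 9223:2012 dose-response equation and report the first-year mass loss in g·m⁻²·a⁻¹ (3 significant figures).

copper: T≤10 °C ⇒ hinge +0.126·(1.5−10) = -1.0710
  Pd branch = 0.0053·Pd^0.26·e^(0.059·RH+f) = 0.06659 μm/a
  Sd branch = 0.01025·Sd^0.27·e^(0.036·RH+0.049·T) = 0.2681 μm/a
  sum: 0.06659 + 0.2681 → r_corr = 0.3347 μm/a
Convert to mass loss: 0.3347 μm/a × 8.96 g/cm³ = 2.999 g·m⁻²·a⁻¹

r_corr = 3.00 g·m⁻²·a⁻¹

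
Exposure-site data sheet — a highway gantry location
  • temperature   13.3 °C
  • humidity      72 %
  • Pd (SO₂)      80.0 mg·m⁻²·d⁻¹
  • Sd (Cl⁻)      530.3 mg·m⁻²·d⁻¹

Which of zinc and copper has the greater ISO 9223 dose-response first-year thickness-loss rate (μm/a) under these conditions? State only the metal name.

zinc

zinc: T>10 °C ⇒ hinge -0.071·(13.3−10) = -0.2343
  sulphur-dioxide contribution → 1.926 μm/a
  chloride contribution → 3.445 μm/a
  total first-year rate 5.37 μm/a
copper: temperature factor f = -0.080·(3.3) = -0.2640
  sulphur-dioxide contribution → 0.8898 μm/a
  chloride contribution → 1.429 μm/a
  ⇒ r_corr(copper) = 2.319 μm/a
Ordering by μm/a: zinc (5.37) > copper (2.32)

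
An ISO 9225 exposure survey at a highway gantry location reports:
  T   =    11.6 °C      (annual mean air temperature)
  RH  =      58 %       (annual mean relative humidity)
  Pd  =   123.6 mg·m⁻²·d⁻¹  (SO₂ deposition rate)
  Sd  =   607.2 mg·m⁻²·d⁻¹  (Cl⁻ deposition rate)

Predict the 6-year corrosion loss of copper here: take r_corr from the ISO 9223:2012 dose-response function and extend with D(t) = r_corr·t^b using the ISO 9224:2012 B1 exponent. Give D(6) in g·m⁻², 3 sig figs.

D(6) = 39.2 g·m⁻²

copper: T>10 °C ⇒ hinge -0.080·(11.6−10) = -0.1280
  SO₂ term: 0.0053·123.6^0.26·exp(0.059·58-0.1280) = 0.4998
  Cl⁻ term: 0.01025·607.2^0.27·exp(0.036·58+0.049·11.6) = 0.8239
  sum: 0.4998 + 0.8239 → r_corr = 1.324 μm/a
ISO 9224: D(t) = r_corr · t^b with b = 0.667 (copper, B1)
  D(6) = 1.324 × 6^0.667 = 1.324 × 3.304 = 4.373 μm
  Mass loss = 4.373 μm × 8.96 g/cm³ = 39.18 g·m⁻²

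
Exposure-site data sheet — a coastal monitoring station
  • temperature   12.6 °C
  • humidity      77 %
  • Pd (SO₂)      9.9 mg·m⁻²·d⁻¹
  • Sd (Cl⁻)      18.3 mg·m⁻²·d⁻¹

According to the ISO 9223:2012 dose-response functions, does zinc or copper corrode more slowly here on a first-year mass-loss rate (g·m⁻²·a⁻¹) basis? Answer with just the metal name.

zinc: f(T) = -0.071·(T−10) [T>10 °C] = -0.1846
  SO₂ term: 0.0129·9.9^0.44·exp(0.046·77-0.1846) = 1.016
  Cl⁻ term: 0.0175·18.3^0.57·exp(0.008·77+0.085·12.6) = 0.4958
  r_corr = 1.016 + 0.4958 = 1.511 μm/a
  mass loss = 1.511 μm/a × 7.14 g/cm³ = 10.79 g·m⁻²·a⁻¹
copper: T>10 °C ⇒ hinge -0.080·(12.6−10) = -0.2080
  SO₂ term: 0.0053·9.9^0.26·exp(0.059·77-0.2080) = 0.7342
  Sd branch = 0.01025·Sd^0.27·e^(0.036·RH+0.049·T) = 0.6662 μm/a
  r_corr = 0.7342 + 0.6662 = 1.4 μm/a
  mass loss = 1.4 μm/a × 8.96 g/cm³ = 12.55 g·m⁻²·a⁻¹
Ordering by g·m⁻²·a⁻¹: copper (12.5) > zinc (10.8)

zinc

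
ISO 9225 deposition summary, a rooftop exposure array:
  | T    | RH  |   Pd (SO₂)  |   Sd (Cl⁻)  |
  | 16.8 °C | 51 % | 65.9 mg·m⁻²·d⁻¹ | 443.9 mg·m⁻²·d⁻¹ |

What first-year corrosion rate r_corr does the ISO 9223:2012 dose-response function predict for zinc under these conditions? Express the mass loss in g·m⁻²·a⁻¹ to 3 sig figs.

zinc: f(T) = -0.071·(T−10) [T>10 °C] = -0.4828
  Pd branch = 0.0129·Pd^0.44·e^(0.046·RH+f) = 0.5249 μm/a
  Cl⁻ term: 0.0175·443.9^0.57·exp(0.008·51+0.085·16.8) = 3.543
  r_corr = 0.5249 + 3.543 = 4.068 μm/a
Convert to mass loss: 4.068 μm/a × 7.14 g/cm³ = 29.04 g·m⁻²·a⁻¹

r_corr = 29.0 g·m⁻²·a⁻¹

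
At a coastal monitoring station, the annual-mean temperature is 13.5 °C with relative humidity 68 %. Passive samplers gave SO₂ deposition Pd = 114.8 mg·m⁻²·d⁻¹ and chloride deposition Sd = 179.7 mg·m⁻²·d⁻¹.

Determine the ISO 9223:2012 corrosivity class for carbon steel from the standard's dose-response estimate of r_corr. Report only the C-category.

C5

carbon steel: T>10 °C ⇒ hinge -0.054·(13.5−10) = -0.1890
  SO₂ term: 1.77·114.8^0.52·exp(0.02·68-0.1890) = 67.25
  Sd branch = 0.102·Sd^0.62·e^(0.033·RH+0.04·T) = 41.26 μm/a
  sum: 67.25 + 41.26 → r_corr = 108.5 μm/a
Category bounds: 80…200 μm/a bracket r_corr ⇒ C5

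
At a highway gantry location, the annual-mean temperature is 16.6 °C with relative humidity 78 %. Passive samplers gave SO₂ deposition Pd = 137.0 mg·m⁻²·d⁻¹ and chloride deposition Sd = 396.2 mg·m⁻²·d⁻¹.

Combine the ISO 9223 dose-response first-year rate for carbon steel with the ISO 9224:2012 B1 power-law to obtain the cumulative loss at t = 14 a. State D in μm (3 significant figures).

carbon steel: temperature factor f = -0.054·(6.6) = -0.3564
  sulphur-dioxide contribution → 76.17 μm/a
  chloride contribution → 106.1 μm/a
  total first-year rate 182.2 μm/a
ISO 9224: D(t) = r_corr · t^b with b = 0.523 (carbon steel, B1)
  D(14) = 182.2 × 14^0.523 = 182.2 × 3.976 = 724.5 μm

D(14) = 725 μm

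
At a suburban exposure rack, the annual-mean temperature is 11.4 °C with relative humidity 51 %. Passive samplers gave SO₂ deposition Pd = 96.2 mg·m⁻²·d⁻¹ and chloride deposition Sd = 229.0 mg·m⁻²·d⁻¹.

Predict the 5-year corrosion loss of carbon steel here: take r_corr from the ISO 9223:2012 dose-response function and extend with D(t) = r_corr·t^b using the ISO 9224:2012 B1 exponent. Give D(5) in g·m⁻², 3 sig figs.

carbon steel: temperature factor f = -0.054·(1.4) = -0.0756
  Pd branch = 1.77·Pd^0.52·e^(0.02·RH+f) = 48.91 μm/a
  Cl⁻ term: 0.102·229.0^0.62·exp(0.033·51+0.04·11.4) = 25.16
  r_corr = 48.91 + 25.16 = 74.06 μm/a
Long-term exponent b (ISO 9224 Table 2, B1) = 0.523
  D(5) = 74.06 × 5^0.523 = 74.06 × 2.32 = 171.9 μm
  Mass loss = 171.9 μm × 7.85 g/cm³ = 1349 g·m⁻²

D(5) = 1.35e+03 g·m⁻²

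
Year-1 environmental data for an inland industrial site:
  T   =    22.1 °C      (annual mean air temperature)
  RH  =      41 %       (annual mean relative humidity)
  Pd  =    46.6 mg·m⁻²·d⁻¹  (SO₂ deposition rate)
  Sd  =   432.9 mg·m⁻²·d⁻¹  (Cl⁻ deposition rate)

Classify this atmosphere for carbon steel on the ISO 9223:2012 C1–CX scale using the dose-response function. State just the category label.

C4

carbon steel: temperature factor f = -0.054·(12.1) = -0.6534
  Pd branch = 1.77·Pd^0.52·e^(0.02·RH+f) = 15.41 μm/a
  Sd branch = 0.102·Sd^0.62·e^(0.033·RH+0.04·T) = 41.18 μm/a
  r_corr = 15.41 + 41.18 = 56.59 μm/a
56.6 μm/a falls in (50, 80] for carbon steel → category C4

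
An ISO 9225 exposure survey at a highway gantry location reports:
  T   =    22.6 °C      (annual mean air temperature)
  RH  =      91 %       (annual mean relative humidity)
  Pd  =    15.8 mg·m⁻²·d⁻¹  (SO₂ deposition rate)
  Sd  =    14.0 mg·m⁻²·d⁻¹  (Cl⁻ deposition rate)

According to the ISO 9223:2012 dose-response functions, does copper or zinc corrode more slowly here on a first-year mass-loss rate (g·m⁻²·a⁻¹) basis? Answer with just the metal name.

copper: T>10 °C ⇒ hinge -0.080·(22.6−10) = -1.0080
  sulphur-dioxide contribution → 0.8509 μm/a
  chloride contribution → 1.674 μm/a
  total first-year rate 2.525 μm/a
  mass loss = 2.525 μm/a × 8.96 g/cm³ = 22.63 g·m⁻²·a⁻¹
zinc: temperature factor f = -0.071·(12.6) = -0.8946
  sulphur-dioxide contribution → 1.168 μm/a
  chloride contribution → 1.114 μm/a
  ⇒ r_corr(zinc) = 2.282 μm/a
  mass loss = 2.282 μm/a × 7.14 g/cm³ = 16.29 g·m⁻²·a⁻¹
Ordering by g·m⁻²·a⁻¹: copper (22.6) > zinc (16.3)

zinc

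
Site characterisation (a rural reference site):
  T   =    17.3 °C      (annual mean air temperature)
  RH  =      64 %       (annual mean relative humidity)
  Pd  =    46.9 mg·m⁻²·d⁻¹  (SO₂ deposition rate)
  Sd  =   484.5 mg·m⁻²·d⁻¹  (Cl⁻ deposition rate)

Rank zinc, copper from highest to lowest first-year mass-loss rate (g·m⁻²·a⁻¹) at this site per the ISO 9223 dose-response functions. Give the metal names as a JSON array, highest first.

["zinc", "copper"]

zinc: f(T) = -0.071·(T−10) [T>10 °C] = -0.5183
  SO₂ term: 0.0129·46.9^0.44·exp(0.046·64-0.5183) = 0.7932
  Sd branch = 0.0175·Sd^0.57·e^(0.008·RH+0.085·T) = 4.312 μm/a
  r_corr = 0.7932 + 4.312 = 5.105 μm/a
  mass loss = 5.105 μm/a × 7.14 g/cm³ = 36.45 g·m⁻²·a⁻¹
copper: temperature factor f = -0.080·(7.3) = -0.5840
  Pd branch = 0.0053·Pd^0.26·e^(0.059·RH+f) = 0.3508 μm/a
  Cl⁻ term: 0.01025·484.5^0.27·exp(0.036·64+0.049·17.3) = 1.272
  sum: 0.3508 + 1.272 → r_corr = 1.623 μm/a
  mass loss = 1.623 μm/a × 8.96 g/cm³ = 14.54 g·m⁻²·a⁻¹
Ordering by g·m⁻²·a⁻¹: zinc (36.4) > copper (14.5)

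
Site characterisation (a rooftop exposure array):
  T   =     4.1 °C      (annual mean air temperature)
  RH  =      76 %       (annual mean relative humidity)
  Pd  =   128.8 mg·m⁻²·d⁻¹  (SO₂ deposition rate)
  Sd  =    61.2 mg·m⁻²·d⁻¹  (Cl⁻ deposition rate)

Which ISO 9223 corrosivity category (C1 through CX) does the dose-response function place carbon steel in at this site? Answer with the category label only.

C4

carbon steel: f(T) = +0.150·(T−10) [T≤10 °C] = -0.8850
  sulphur-dioxide contribution → 41.77 μm/a
  chloride contribution → 18.92 μm/a
  ⇒ r_corr(carbon steel) = 60.69 μm/a
60.7 μm/a falls in (50, 80] for carbon steel → category C4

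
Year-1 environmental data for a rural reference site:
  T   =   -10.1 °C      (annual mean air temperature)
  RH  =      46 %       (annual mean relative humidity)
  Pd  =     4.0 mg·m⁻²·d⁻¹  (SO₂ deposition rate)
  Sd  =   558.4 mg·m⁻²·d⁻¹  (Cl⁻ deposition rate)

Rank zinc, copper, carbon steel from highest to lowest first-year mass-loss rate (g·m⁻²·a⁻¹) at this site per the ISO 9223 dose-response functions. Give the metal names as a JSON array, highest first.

zinc: T≤10 °C ⇒ hinge +0.038·(-10.1−10) = -0.7638
  Pd branch = 0.0129·Pd^0.44·e^(0.046·RH+f) = 0.09178 μm/a
  Sd branch = 0.0175·Sd^0.57·e^(0.008·RH+0.085·T) = 0.3943 μm/a
  sum: 0.09178 + 0.3943 → r_corr = 0.486 μm/a
  mass loss = 0.486 μm/a × 7.14 g/cm³ = 3.47 g·m⁻²·a⁻¹
copper: T≤10 °C ⇒ hinge +0.126·(-10.1−10) = -2.5326
  SO₂ term: 0.0053·4.0^0.26·exp(0.059·46-2.5326) = 0.009112
  Sd branch = 0.01025·Sd^0.27·e^(0.036·RH+0.049·T) = 0.1806 μm/a
  r_corr = 0.009112 + 0.1806 = 0.1897 μm/a
  mass loss = 0.1897 μm/a × 8.96 g/cm³ = 1.7 g·m⁻²·a⁻¹
carbon steel: f(T) = +0.150·(T−10) [T≤10 °C] = -3.0150
  Pd branch = 1.77·Pd^0.52·e^(0.02·RH+f) = 0.4479 μm/a
  Sd branch = 0.102·Sd^0.62·e^(0.033·RH+0.04·T) = 15.69 μm/a
  sum: 0.4479 + 15.69 → r_corr = 16.13 μm/a
  mass loss = 16.13 μm/a × 7.85 g/cm³ = 126.7 g·m⁻²·a⁻¹
Ordering by g·m⁻²·a⁻¹: carbon steel (127) > zinc (3.47) > copper (1.7)

["carbon steel", "zinc", "copper"]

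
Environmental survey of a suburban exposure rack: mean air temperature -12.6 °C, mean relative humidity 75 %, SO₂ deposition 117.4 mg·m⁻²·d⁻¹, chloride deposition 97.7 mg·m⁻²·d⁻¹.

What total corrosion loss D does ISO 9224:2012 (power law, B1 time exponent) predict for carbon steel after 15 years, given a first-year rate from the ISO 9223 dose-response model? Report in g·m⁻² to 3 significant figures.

D(15) = 509 g·m⁻²

carbon steel: T≤10 °C ⇒ hinge +0.150·(-12.6−10) = -3.3900
  SO₂ term: 1.77·117.4^0.52·exp(0.02·75-3.3900) = 3.187
  Cl⁻ term: 0.102·97.7^0.62·exp(0.033·75+0.04·-12.6) = 12.54
  r_corr = 3.187 + 12.54 = 15.73 μm/a
ISO 9224: D(t) = r_corr · t^b with b = 0.523 (carbon steel, B1)
  D(15) = 15.73 × 15^0.523 = 15.73 × 4.122 = 64.83 μm
  Mass loss = 64.83 μm × 7.85 g/cm³ = 508.9 g·m⁻²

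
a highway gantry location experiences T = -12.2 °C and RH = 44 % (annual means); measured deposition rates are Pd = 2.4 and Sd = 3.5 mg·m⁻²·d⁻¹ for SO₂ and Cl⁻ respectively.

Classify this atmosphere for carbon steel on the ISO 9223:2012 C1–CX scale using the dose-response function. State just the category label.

carbon steel: T≤10 °C ⇒ hinge +0.150·(-12.2−10) = -3.3300
  Pd branch = 1.77·Pd^0.52·e^(0.02·RH+f) = 0.2408 μm/a
  Cl⁻ term: 0.102·3.5^0.62·exp(0.033·44+0.04·-12.2) = 0.5815
  r_corr = 0.2408 + 0.5815 = 0.8223 μm/a
Category bounds: 0…1.3 μm/a bracket r_corr ⇒ C1

C1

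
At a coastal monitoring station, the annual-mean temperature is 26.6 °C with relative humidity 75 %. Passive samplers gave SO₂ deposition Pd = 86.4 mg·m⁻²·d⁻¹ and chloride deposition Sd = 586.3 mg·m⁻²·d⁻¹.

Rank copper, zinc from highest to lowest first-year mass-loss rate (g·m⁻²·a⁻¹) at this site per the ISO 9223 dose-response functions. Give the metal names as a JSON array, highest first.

["zinc", "copper"]

copper: f(T) = -0.080·(T−10) [T>10 °C] = -1.3280
  Pd branch = 0.0053·Pd^0.26·e^(0.059·RH+f) = 0.3739 μm/a
  Sd branch = 0.01025·Sd^0.27·e^(0.036·RH+0.049·T) = 3.139 μm/a
  r_corr = 0.3739 + 3.139 = 3.513 μm/a
  mass loss = 3.513 μm/a × 8.96 g/cm³ = 31.47 g·m⁻²·a⁻¹
zinc: f(T) = -0.071·(T−10) [T>10 °C] = -1.1786
  Pd branch = 0.0129·Pd^0.44·e^(0.046·RH+f) = 0.8894 μm/a
  Sd branch = 0.0175·Sd^0.57·e^(0.008·RH+0.085·T) = 11.57 μm/a
  r_corr = 0.8894 + 11.57 = 12.46 μm/a
  mass loss = 12.46 μm/a × 7.14 g/cm³ = 88.97 g·m⁻²·a⁻¹
Ordering by g·m⁻²·a⁻¹: zinc (89) > copper (31.5)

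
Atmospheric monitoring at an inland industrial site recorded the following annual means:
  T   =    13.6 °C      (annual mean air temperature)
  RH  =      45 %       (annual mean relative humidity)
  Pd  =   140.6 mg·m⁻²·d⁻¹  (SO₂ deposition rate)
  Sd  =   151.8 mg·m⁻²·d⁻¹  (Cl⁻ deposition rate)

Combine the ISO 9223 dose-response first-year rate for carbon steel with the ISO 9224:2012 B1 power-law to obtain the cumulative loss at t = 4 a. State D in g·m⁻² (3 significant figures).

D(4) = 1.04e+03 g·m⁻²

carbon steel: T>10 °C ⇒ hinge -0.054·(13.6−10) = -0.1944
  SO₂ term: 1.77·140.6^0.52·exp(0.02·45-0.1944) = 46.92
  Cl⁻ term: 0.102·151.8^0.62·exp(0.033·45+0.04·13.6) = 17.47
  r_corr = 46.92 + 17.47 = 64.39 μm/a
ISO 9224: D(t) = r_corr · t^b with b = 0.523 (carbon steel, B1)
  D(4) = 64.39 × 4^0.523 = 64.39 × 2.065 = 132.9 μm
  Mass loss = 132.9 μm × 7.85 g/cm³ = 1044 g·m⁻²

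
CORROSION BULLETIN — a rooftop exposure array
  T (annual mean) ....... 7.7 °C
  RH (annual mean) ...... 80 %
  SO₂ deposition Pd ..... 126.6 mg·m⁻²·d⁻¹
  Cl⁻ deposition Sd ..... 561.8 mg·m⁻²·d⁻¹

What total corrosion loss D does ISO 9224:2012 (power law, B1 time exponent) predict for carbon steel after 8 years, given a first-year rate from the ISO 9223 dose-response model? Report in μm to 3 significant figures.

carbon steel: f(T) = +0.150·(T−10) [T≤10 °C] = -0.3450
  SO₂ term: 1.77·126.6^0.52·exp(0.02·80-0.3450) = 76.96
  Sd branch = 0.102·Sd^0.62·e^(0.033·RH+0.04·T) = 98.55 μm/a
  r_corr = 76.96 + 98.55 = 175.5 μm/a
Long-term exponent b (ISO 9224 Table 2, B1) = 0.523
  D(8) = 175.5 × 8^0.523 = 175.5 × 2.967 = 520.7 μm

D(8) = 521 μm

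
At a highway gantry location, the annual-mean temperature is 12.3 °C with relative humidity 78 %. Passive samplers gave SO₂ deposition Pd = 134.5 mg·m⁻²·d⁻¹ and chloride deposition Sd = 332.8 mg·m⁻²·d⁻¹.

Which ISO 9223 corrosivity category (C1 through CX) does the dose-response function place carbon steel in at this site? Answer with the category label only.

C5

carbon steel: f(T) = -0.054·(T−10) [T>10 °C] = -0.1242
  SO₂ term: 1.77·134.5^0.52·exp(0.02·78-0.1242) = 95.16
  Sd branch = 0.102·Sd^0.62·e^(0.033·RH+0.04·T) = 80.15 μm/a
  r_corr = 95.16 + 80.15 = 175.3 μm/a
175 μm/a falls in (80, 200] for carbon steel → category C5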